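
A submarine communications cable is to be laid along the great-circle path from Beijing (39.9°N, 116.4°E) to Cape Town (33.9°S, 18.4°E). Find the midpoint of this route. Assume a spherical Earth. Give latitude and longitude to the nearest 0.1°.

≈ (4.6°N, 64.8°E)

Write both endpoints as unit vectors p₁, p₂ with components (cos φ cos λ, cos φ sin λ, sin φ).
The central angle between the endpoints is δ = arccos(p₁·p₂) ≈ 2.034 rad (116.5°).
Interpolate at f = 1/2 with slerp weights a = sin((1−f)δ)/sin δ ≈ 0.950, b = sin(fδ)/sin δ ≈ 0.950.
p = a·p₁ + b·p₂ ≈ (0.424, 0.902, 0.080); φ = arcsin(p_z) ≈ 4.56°, λ = atan2(p_y, p_x) ≈ 64.81°.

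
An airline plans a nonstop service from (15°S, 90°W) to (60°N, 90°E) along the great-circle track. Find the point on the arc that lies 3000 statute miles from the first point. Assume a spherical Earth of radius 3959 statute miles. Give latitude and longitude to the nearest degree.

≈ (28°N, 90°W)

Write both endpoints as unit vectors p₁, p₂ with components (cos φ cos λ, cos φ sin λ, sin φ).
The central angle between the endpoints is δ = arccos(p₁·p₂) ≈ 2.356 rad (135.0°). The total great-circle distance is δ·R ≈ 2.356 × 3959 ≈ 9328 mi, so the target fraction is f = 3000/9328 ≈ 0.322.
Interpolate at f ≈ 0.322 with slerp weights a = sin((1−f)δ)/sin δ ≈ 1.414, b = sin(fδ)/sin δ ≈ 0.972.
p = a·p₁ + b·p₂ ≈ (0.000, -0.880, 0.476); φ = arcsin(p_z) ≈ 28.42°, λ = atan2(p_y, p_x) ≈ -90.00°.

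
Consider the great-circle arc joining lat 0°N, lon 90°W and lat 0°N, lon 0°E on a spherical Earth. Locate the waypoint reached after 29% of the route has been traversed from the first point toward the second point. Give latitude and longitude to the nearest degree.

Write both endpoints as unit vectors p₁, p₂ with components (cos φ cos λ, cos φ sin λ, sin φ).
The central angle between the endpoints is δ = arccos(p₁·p₂) ≈ 1.571 rad (90.0°).
Interpolate at f = 0.29 with slerp weights a = sin((1−f)δ)/sin δ ≈ 0.898, b = sin(fδ)/sin δ ≈ 0.440.
p = a·p₁ + b·p₂ ≈ (0.440, -0.898, 0.000); φ = arcsin(p_z) ≈ 0.00°, λ = atan2(p_y, p_x) ≈ -63.90°.

≈ lat 0°N, lon 64°W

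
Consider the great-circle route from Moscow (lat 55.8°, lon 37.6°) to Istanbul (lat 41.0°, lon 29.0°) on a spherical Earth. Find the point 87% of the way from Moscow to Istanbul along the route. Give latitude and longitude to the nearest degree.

≈ lat 43°, lon 30°

The haversine formula gives a central angle δ ≈ 0.276 rad (15.8°) between the endpoints.
Interpolate at f = 0.87 with slerp weights a = sin((1−f)δ)/sin δ ≈ 0.132, b = sin(fδ)/sin δ ≈ 0.873.
p = a·p₁ + b·p₂ ≈ (0.635, 0.364, 0.681); φ = arcsin(p_z) ≈ 42.96°, λ = atan2(p_y, p_x) ≈ 29.87°.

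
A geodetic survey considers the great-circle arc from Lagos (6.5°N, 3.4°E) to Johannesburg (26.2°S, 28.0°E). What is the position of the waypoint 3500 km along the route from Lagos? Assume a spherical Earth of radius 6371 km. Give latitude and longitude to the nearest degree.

≈ (19°S, 22°E)

Convert each endpoint to a unit vector on the sphere (x = cos φ cos λ, y = cos φ sin λ, z = sin φ).
The central angle between the endpoints is δ = arccos(p₁·p₂) ≈ 0.707 rad (40.5°). The total great-circle distance is δ·R ≈ 0.707 × 6371 ≈ 4502 km, so the target fraction is f = 3500/4502 ≈ 0.778.
Interpolate at f ≈ 0.778 with slerp weights a = sin((1−f)δ)/sin δ ≈ 0.241, b = sin(fδ)/sin δ ≈ 0.804.
p = a·p₁ + b·p₂ ≈ (0.876, 0.353, -0.328); φ = arcsin(p_z) ≈ -19.13°, λ = atan2(p_y, p_x) ≈ 21.94°.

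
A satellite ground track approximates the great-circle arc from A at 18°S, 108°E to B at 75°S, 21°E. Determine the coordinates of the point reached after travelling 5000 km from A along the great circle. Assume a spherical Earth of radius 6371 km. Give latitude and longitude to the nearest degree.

The haversine formula gives a central angle δ ≈ 1.254 rad (71.9°) between the endpoints. The total great-circle distance is δ·R ≈ 1.254 × 6371 ≈ 7990 km, so the target fraction is f = 5000/7990 ≈ 0.626.
Interpolate at f ≈ 0.626 with slerp weights a = sin((1−f)δ)/sin δ ≈ 0.476, b = sin(fδ)/sin δ ≈ 0.744.
p = a·p₁ + b·p₂ ≈ (0.040, 0.499, -0.865); φ = arcsin(p_z) ≈ -59.93°, λ = atan2(p_y, p_x) ≈ 85.44°.

≈ 60°S, 85°E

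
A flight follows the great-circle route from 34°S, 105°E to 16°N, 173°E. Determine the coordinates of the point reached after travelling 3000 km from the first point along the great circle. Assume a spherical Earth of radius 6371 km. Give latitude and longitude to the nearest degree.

The haversine formula gives a central angle δ ≈ 1.426 rad (81.7°) between the endpoints. The total great-circle distance is δ·R ≈ 1.426 × 6371 ≈ 9084 km, so the target fraction is f = 3000/9084 ≈ 0.330.
Interpolate at f ≈ 0.330 with slerp weights a = sin((1−f)δ)/sin δ ≈ 0.825, b = sin(fδ)/sin δ ≈ 0.458.
p = a·p₁ + b·p₂ ≈ (-0.614, 0.714, -0.335); φ = arcsin(p_z) ≈ -19.57°, λ = atan2(p_y, p_x) ≈ 130.70°.

≈ 20°S, 131°E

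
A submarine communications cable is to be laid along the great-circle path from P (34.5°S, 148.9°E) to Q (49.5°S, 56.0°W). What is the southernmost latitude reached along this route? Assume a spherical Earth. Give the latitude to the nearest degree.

≈ 77°S

The great circle lies in the plane with unit normal n̂ = (p₁ × p₂)/|p₁ × p₂|.
Here n̂_z ≈ +0.226; the vertex latitude is φ_max = arccos|n̂_z| ≈ 77.0°.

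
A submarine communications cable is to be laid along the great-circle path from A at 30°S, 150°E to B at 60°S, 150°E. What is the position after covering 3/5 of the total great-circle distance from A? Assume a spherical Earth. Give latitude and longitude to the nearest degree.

≈ 48°S, 150°E

Convert each endpoint to a unit vector on the sphere (x = cos φ cos λ, y = cos φ sin λ, z = sin φ).
The central angle between the endpoints is δ = arccos(p₁·p₂) ≈ 0.524 rad (30.0°).
Interpolate at f = 3/5 with slerp weights a = sin((1−f)δ)/sin δ ≈ 0.416, b = sin(fδ)/sin δ ≈ 0.618.
p = a·p₁ + b·p₂ ≈ (-0.579, 0.335, -0.743); φ = arcsin(p_z) ≈ -48.00°, λ = atan2(p_y, p_x) ≈ 150.00°.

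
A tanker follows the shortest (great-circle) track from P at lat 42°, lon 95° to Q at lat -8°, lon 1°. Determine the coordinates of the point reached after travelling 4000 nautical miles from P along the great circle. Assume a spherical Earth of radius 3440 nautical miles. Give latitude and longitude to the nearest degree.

Write both endpoints as unit vectors p₁, p₂ with components (cos φ cos λ, cos φ sin λ, sin φ).
The central angle between the endpoints is δ = arccos(p₁·p₂) ≈ 1.716 rad (98.3°). The total great-circle distance is δ·R ≈ 1.716 × 3440 ≈ 5902 nmi, so the target fraction is f = 4000/5902 ≈ 0.678.
Interpolate at f ≈ 0.678 with slerp weights a = sin((1−f)δ)/sin δ ≈ 0.531, b = sin(fδ)/sin δ ≈ 0.928.
p = a·p₁ + b·p₂ ≈ (0.884, 0.409, 0.226); φ = arcsin(p_z) ≈ 13.07°, λ = atan2(p_y, p_x) ≈ 24.83°.

≈ lat 13°, lon 25°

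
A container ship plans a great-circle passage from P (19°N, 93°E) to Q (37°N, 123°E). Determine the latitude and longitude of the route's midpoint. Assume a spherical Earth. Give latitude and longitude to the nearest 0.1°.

Write both endpoints as unit vectors p₁, p₂ with components (cos φ cos λ, cos φ sin λ, sin φ).
The central angle between the endpoints is δ = arccos(p₁·p₂) ≈ 0.555 rad (31.8°).
Interpolate at f = 1/2 with slerp weights a = sin((1−f)δ)/sin δ ≈ 0.520, b = sin(fδ)/sin δ ≈ 0.520.
p = a·p₁ + b·p₂ ≈ (-0.252, 0.839, 0.482); φ = arcsin(p_z) ≈ 28.83°, λ = atan2(p_y, p_x) ≈ 106.71°.

≈ (28.8°N, 106.7°E)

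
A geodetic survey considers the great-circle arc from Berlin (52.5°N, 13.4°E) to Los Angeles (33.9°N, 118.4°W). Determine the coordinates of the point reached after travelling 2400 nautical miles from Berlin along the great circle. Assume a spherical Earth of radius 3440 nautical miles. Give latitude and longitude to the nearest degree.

From cos δ = sin φ₁ sin φ₂ + cos φ₁ cos φ₂ cos Δλ, the central angle is δ ≈ 1.465 rad (83.9°). The total great-circle distance is δ·R ≈ 1.465 × 3440 ≈ 5039 nmi, so the target fraction is f = 2400/5039 ≈ 0.476.
Interpolate at f ≈ 0.476 with slerp weights a = sin((1−f)δ)/sin δ ≈ 0.698, b = sin(fδ)/sin δ ≈ 0.646.
p = a·p₁ + b·p₂ ≈ (0.158, -0.373, 0.914); φ = arcsin(p_z) ≈ 66.08°, λ = atan2(p_y, p_x) ≈ -67.01°.

≈ 66°N, 67°W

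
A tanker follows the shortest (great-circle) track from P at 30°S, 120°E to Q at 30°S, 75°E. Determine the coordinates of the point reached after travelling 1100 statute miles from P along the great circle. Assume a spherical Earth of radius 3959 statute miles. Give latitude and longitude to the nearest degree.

Write both endpoints as unit vectors p₁, p₂ with components (cos φ cos λ, cos φ sin λ, sin φ).
The central angle between the endpoints is δ = arccos(p₁·p₂) ≈ 0.676 rad (38.7°). The total great-circle distance is δ·R ≈ 0.676 × 3959 ≈ 2675 mi, so the target fraction is f = 1100/2675 ≈ 0.411.
Interpolate at f ≈ 0.411 with slerp weights a = sin((1−f)δ)/sin δ ≈ 0.619, b = sin(fδ)/sin δ ≈ 0.439.
p = a·p₁ + b·p₂ ≈ (-0.170, 0.831, -0.529); φ = arcsin(p_z) ≈ -31.94°, λ = atan2(p_y, p_x) ≈ 101.55°.

≈ 32°S, 102°E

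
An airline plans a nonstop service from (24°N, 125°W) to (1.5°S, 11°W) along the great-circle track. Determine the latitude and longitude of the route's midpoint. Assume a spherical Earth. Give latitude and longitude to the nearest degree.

Convert each endpoint to a unit vector on the sphere (x = cos φ cos λ, y = cos φ sin λ, z = sin φ).
The central angle between the endpoints is δ = arccos(p₁·p₂) ≈ 1.963 rad (112.5°).
Interpolate at f = 1/2 with slerp weights a = sin((1−f)δ)/sin δ ≈ 0.900, b = sin(fδ)/sin δ ≈ 0.900.
p = a·p₁ + b·p₂ ≈ (0.411, -0.845, 0.342); φ = arcsin(p_z) ≈ 20.02°, λ = atan2(p_y, p_x) ≈ -64.04°.

≈ (20°N, 64°W)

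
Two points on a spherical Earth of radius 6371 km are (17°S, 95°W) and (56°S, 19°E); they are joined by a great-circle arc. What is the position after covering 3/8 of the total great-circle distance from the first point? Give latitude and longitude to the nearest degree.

≈ (44°S, 72°W)

From cos δ = sin φ₁ sin φ₂ + cos φ₁ cos φ₂ cos Δλ, the central angle is δ ≈ 1.546 rad (88.6°).
Interpolate at f = 3/8 with slerp weights a = sin((1−f)δ)/sin δ ≈ 0.823, b = sin(fδ)/sin δ ≈ 0.548.
p = a·p₁ + b·p₂ ≈ (0.221, -0.684, -0.695); φ = arcsin(p_z) ≈ -44.02°, λ = atan2(p_y, p_x) ≈ -72.09°.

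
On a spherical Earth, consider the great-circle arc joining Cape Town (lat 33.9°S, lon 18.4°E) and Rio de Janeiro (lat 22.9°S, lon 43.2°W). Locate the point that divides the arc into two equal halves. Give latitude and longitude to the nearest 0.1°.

Convert each endpoint to a unit vector on the sphere (x = cos φ cos λ, y = cos φ sin λ, z = sin φ).
The central angle between the endpoints is δ = arccos(p₁·p₂) ≈ 0.951 rad (54.5°).
Interpolate at f = 1/2 with slerp weights a = sin((1−f)δ)/sin δ ≈ 0.562, b = sin(fδ)/sin δ ≈ 0.562.
p = a·p₁ + b·p₂ ≈ (0.821, -0.207, -0.533); φ = arcsin(p_z) ≈ -32.18°, λ = atan2(p_y, p_x) ≈ -14.18°.

≈ lat 32.2°S, lon 14.2°W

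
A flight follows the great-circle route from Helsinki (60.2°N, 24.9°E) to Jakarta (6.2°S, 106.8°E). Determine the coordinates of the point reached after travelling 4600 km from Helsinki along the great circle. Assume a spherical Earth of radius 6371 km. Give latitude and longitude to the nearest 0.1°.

≈ 36.4°N, 78.9°E

Convert each endpoint to a unit vector on the sphere (x = cos φ cos λ, y = cos φ sin λ, z = sin φ).
The central angle between the endpoints is δ = arccos(p₁·p₂) ≈ 1.595 rad (91.4°). The total great-circle distance is δ·R ≈ 1.595 × 6371 ≈ 10161 km, so the target fraction is f = 4600/10161 ≈ 0.453.
Interpolate at f ≈ 0.453 with slerp weights a = sin((1−f)δ)/sin δ ≈ 0.766, b = sin(fδ)/sin δ ≈ 0.661.
p = a·p₁ + b·p₂ ≈ (0.156, 0.790, 0.594); φ = arcsin(p_z) ≈ 36.42°, λ = atan2(p_y, p_x) ≈ 78.86°.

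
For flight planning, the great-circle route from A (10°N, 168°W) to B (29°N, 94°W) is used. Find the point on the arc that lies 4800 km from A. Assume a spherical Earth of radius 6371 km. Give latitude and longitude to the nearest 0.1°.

≈ (25.9°N, 125.5°W)

The haversine formula gives a central angle δ ≈ 1.243 rad (71.2°) between the endpoints. The total great-circle distance is δ·R ≈ 1.243 × 6371 ≈ 7922 km, so the target fraction is f = 4800/7922 ≈ 0.606.
Interpolate at f ≈ 0.606 with slerp weights a = sin((1−f)δ)/sin δ ≈ 0.497, b = sin(fδ)/sin δ ≈ 0.723.
p = a·p₁ + b·p₂ ≈ (-0.523, -0.732, 0.437); φ = arcsin(p_z) ≈ 25.89°, λ = atan2(p_y, p_x) ≈ -125.53°.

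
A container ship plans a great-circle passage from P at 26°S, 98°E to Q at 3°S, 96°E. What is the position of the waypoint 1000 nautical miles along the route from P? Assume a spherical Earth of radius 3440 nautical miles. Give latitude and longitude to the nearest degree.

≈ 9°S, 97°E

Convert each endpoint to a unit vector on the sphere (x = cos φ cos λ, y = cos φ sin λ, z = sin φ).
The central angle between the endpoints is δ = arccos(p₁·p₂) ≈ 0.403 rad (23.1°). The total great-circle distance is δ·R ≈ 0.403 × 3440 ≈ 1386 nmi, so the target fraction is f = 1000/1386 ≈ 0.722.
Interpolate at f ≈ 0.722 with slerp weights a = sin((1−f)δ)/sin δ ≈ 0.285, b = sin(fδ)/sin δ ≈ 0.731.
p = a·p₁ + b·p₂ ≈ (-0.112, 0.980, -0.163); φ = arcsin(p_z) ≈ -9.40°, λ = atan2(p_y, p_x) ≈ 96.52°.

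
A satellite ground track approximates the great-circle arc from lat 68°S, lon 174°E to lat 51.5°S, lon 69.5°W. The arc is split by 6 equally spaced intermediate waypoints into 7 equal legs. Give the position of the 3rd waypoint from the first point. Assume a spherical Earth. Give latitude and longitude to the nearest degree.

≈ lat 73°S, lon 117°W

Convert each endpoint to a unit vector on the sphere (x = cos φ cos λ, y = cos φ sin λ, z = sin φ).
The central angle between the endpoints is δ = arccos(p₁·p₂) ≈ 0.900 rad (51.6°).
Interpolate at f = 3/7 with slerp weights a = sin((1−f)δ)/sin δ ≈ 0.628, b = sin(fδ)/sin δ ≈ 0.480.
p = a·p₁ + b·p₂ ≈ (-0.129, -0.255, -0.958); φ = arcsin(p_z) ≈ -73.36°, λ = atan2(p_y, p_x) ≈ -116.84°.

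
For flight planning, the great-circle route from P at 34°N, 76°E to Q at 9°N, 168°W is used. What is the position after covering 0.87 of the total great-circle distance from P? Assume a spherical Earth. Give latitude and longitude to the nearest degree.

Convert each endpoint to a unit vector on the sphere (x = cos φ cos λ, y = cos φ sin λ, z = sin φ).
The central angle between the endpoints is δ = arccos(p₁·p₂) ≈ 1.846 rad (105.8°).
Interpolate at f = 0.87 with slerp weights a = sin((1−f)δ)/sin δ ≈ 0.247, b = sin(fδ)/sin δ ≈ 1.038.
p = a·p₁ + b·p₂ ≈ (-0.954, -0.015, 0.301); φ = arcsin(p_z) ≈ 17.49°, λ = atan2(p_y, p_x) ≈ -179.12°.

≈ 17°N, 179°W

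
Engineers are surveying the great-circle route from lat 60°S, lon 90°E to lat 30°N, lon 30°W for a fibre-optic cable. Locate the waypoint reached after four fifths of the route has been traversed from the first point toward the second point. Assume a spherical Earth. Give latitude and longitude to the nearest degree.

≈ lat 8°N, lon 15°W

Write both endpoints as unit vectors p₁, p₂ with components (cos φ cos λ, cos φ sin λ, sin φ).
The central angle between the endpoints is δ = arccos(p₁·p₂) ≈ 2.278 rad (130.5°).
Interpolate at f = 4/5 with slerp weights a = sin((1−f)δ)/sin δ ≈ 0.579, b = sin(fδ)/sin δ ≈ 1.274.
p = a·p₁ + b·p₂ ≈ (0.955, -0.262, 0.136); φ = arcsin(p_z) ≈ 7.81°, λ = atan2(p_y, p_x) ≈ -15.35°.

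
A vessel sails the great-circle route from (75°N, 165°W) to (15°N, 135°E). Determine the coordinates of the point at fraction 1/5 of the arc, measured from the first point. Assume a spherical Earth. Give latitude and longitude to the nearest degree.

Write both endpoints as unit vectors p₁, p₂ with components (cos φ cos λ, cos φ sin λ, sin φ).
The central angle between the endpoints is δ = arccos(p₁·p₂) ≈ 1.186 rad (68.0°).
Interpolate at f = 1/5 with slerp weights a = sin((1−f)δ)/sin δ ≈ 0.877, b = sin(fδ)/sin δ ≈ 0.254.
p = a·p₁ + b·p₂ ≈ (-0.392, 0.114, 0.913); φ = arcsin(p_z) ≈ 65.87°, λ = atan2(p_y, p_x) ≈ 163.74°.

≈ (66°N, 164°E)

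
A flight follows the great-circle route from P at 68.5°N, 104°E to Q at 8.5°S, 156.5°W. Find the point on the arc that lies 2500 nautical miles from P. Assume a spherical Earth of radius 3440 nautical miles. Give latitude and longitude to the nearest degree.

≈ 46°N, 176°E

The haversine formula gives a central angle δ ≈ 1.769 rad (101.4°) between the endpoints. The total great-circle distance is δ·R ≈ 1.769 × 3440 ≈ 6087 nmi, so the target fraction is f = 2500/6087 ≈ 0.411.
Interpolate at f ≈ 0.411 with slerp weights a = sin((1−f)δ)/sin δ ≈ 0.881, b = sin(fδ)/sin δ ≈ 0.678.
p = a·p₁ + b·p₂ ≈ (-0.693, 0.046, 0.720); φ = arcsin(p_z) ≈ 46.02°, λ = atan2(p_y, p_x) ≈ 176.20°.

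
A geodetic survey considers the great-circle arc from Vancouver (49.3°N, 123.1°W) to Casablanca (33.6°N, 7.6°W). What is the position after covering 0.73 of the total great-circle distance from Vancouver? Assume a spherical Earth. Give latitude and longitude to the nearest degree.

The haversine formula gives a central angle δ ≈ 1.384 rad (79.3°) between the endpoints.
Interpolate at f = 0.73 with slerp weights a = sin((1−f)δ)/sin δ ≈ 0.372, b = sin(fδ)/sin δ ≈ 0.862.
p = a·p₁ + b·p₂ ≈ (0.579, -0.298, 0.759); φ = arcsin(p_z) ≈ 49.35°, λ = atan2(p_y, p_x) ≈ -27.21°.

≈ 49°N, 27°W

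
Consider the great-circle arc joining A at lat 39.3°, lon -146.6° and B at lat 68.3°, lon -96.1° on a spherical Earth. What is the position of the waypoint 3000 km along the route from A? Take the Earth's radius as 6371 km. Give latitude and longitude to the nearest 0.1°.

Convert each endpoint to a unit vector on the sphere (x = cos φ cos λ, y = cos φ sin λ, z = sin φ).
The central angle between the endpoints is δ = arccos(p₁·p₂) ≈ 0.691 rad (39.6°). The total great-circle distance is δ·R ≈ 0.691 × 6371 ≈ 4404 km, so the target fraction is f = 3000/4404 ≈ 0.681.
Interpolate at f ≈ 0.681 with slerp weights a = sin((1−f)δ)/sin δ ≈ 0.343, b = sin(fδ)/sin δ ≈ 0.712.
p = a·p₁ + b·p₂ ≈ (-0.249, -0.408, 0.878); φ = arcsin(p_z) ≈ 61.45°, λ = atan2(p_y, p_x) ≈ -121.46°.

≈ lat 61.4°, lon -121.5°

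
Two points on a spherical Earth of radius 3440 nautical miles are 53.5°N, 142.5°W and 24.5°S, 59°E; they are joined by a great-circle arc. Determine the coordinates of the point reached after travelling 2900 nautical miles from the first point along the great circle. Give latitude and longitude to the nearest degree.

≈ 62°N, 118°E

Convert each endpoint to a unit vector on the sphere (x = cos φ cos λ, y = cos φ sin λ, z = sin φ).
The central angle between the endpoints is δ = arccos(p₁·p₂) ≈ 2.562 rad (146.8°). The total great-circle distance is δ·R ≈ 2.562 × 3440 ≈ 8815 nmi, so the target fraction is f = 2900/8815 ≈ 0.329.
Interpolate at f ≈ 0.329 with slerp weights a = sin((1−f)δ)/sin δ ≈ 1.807, b = sin(fδ)/sin δ ≈ 1.364.
p = a·p₁ + b·p₂ ≈ (-0.213, 0.410, 0.887); φ = arcsin(p_z) ≈ 62.48°, λ = atan2(p_y, p_x) ≈ 117.50°.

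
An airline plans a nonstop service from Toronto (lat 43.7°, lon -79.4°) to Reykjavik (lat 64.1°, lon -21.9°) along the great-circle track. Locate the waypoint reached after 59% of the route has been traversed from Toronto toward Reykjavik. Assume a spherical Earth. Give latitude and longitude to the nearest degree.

Write both endpoints as unit vectors p₁, p₂ with components (cos φ cos λ, cos φ sin λ, sin φ).
The central angle between the endpoints is δ = arccos(p₁·p₂) ≈ 0.658 rad (37.7°).
Interpolate at f = 0.59 with slerp weights a = sin((1−f)δ)/sin δ ≈ 0.436, b = sin(fδ)/sin δ ≈ 0.619.
p = a·p₁ + b·p₂ ≈ (0.309, -0.411, 0.858); φ = arcsin(p_z) ≈ 59.09°, λ = atan2(p_y, p_x) ≈ -53.05°.

≈ lat 59°, lon -53°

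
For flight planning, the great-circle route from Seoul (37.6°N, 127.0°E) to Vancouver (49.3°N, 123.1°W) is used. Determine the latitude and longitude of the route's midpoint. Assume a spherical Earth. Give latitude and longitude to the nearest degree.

≈ 59°N, 174°E

Convert each endpoint to a unit vector on the sphere (x = cos φ cos λ, y = cos φ sin λ, z = sin φ).
The central angle between the endpoints is δ = arccos(p₁·p₂) ≈ 1.280 rad (73.3°).
Interpolate at f = 1/2 with slerp weights a = sin((1−f)δ)/sin δ ≈ 0.623, b = sin(fδ)/sin δ ≈ 0.623.
p = a·p₁ + b·p₂ ≈ (-0.519, 0.054, 0.853); φ = arcsin(p_z) ≈ 58.53°, λ = atan2(p_y, p_x) ≈ 174.07°.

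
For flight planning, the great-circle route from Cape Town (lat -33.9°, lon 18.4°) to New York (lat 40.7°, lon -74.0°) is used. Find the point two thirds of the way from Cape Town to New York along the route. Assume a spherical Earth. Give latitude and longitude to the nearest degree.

≈ lat 18°, lon -39°

Convert each endpoint to a unit vector on the sphere (x = cos φ cos λ, y = cos φ sin λ, z = sin φ).
The central angle between the endpoints is δ = arccos(p₁·p₂) ≈ 1.971 rad (113.0°).
Interpolate at f = 2/3 with slerp weights a = sin((1−f)δ)/sin δ ≈ 0.663, b = sin(fδ)/sin δ ≈ 1.050.
p = a·p₁ + b·p₂ ≈ (0.742, -0.592, 0.315); φ = arcsin(p_z) ≈ 18.36°, λ = atan2(p_y, p_x) ≈ -38.57°.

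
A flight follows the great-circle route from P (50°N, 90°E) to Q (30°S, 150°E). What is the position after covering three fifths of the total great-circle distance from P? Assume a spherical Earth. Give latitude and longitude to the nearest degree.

≈ (3°N, 130°E)

The haversine formula gives a central angle δ ≈ 1.676 rad (96.0°) between the endpoints.
Interpolate at f = 3/5 with slerp weights a = sin((1−f)δ)/sin δ ≈ 0.625, b = sin(fδ)/sin δ ≈ 0.849.
p = a·p₁ + b·p₂ ≈ (-0.637, 0.769, 0.054); φ = arcsin(p_z) ≈ 3.09°, λ = atan2(p_y, p_x) ≈ 129.62°.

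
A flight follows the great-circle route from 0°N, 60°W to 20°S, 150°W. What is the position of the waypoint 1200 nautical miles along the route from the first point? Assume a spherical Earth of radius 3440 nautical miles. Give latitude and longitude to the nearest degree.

From cos δ = sin φ₁ sin φ₂ + cos φ₁ cos φ₂ cos Δλ, the central angle is δ ≈ 1.571 rad (90.0°). The total great-circle distance is δ·R ≈ 1.571 × 3440 ≈ 5404 nmi, so the target fraction is f = 1200/5404 ≈ 0.222.
Interpolate at f ≈ 0.222 with slerp weights a = sin((1−f)δ)/sin δ ≈ 0.940, b = sin(fδ)/sin δ ≈ 0.342.
p = a·p₁ + b·p₂ ≈ (0.192, -0.974, -0.117); φ = arcsin(p_z) ≈ -6.71°, λ = atan2(p_y, p_x) ≈ -78.87°.

≈ 7°S, 79°W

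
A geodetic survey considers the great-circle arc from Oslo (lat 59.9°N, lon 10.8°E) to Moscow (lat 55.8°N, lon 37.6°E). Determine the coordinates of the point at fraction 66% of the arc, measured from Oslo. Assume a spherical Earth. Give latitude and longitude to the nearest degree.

Convert each endpoint to a unit vector on the sphere (x = cos φ cos λ, y = cos φ sin λ, z = sin φ).
The central angle between the endpoints is δ = arccos(p₁·p₂) ≈ 0.257 rad (14.7°).
Interpolate at f = 0.66 with slerp weights a = sin((1−f)δ)/sin δ ≈ 0.343, b = sin(fδ)/sin δ ≈ 0.664.
p = a·p₁ + b·p₂ ≈ (0.465, 0.260, 0.846); φ = arcsin(p_z) ≈ 57.81°, λ = atan2(p_y, p_x) ≈ 29.22°.

≈ lat 58°N, lon 29°E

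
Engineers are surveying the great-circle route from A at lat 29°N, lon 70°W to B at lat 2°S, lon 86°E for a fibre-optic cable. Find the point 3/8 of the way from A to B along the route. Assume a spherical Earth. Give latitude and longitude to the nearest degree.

≈ lat 52°N, lon 2°W

Write both endpoints as unit vectors p₁, p₂ with components (cos φ cos λ, cos φ sin λ, sin φ).
The central angle between the endpoints is δ = arccos(p₁·p₂) ≈ 2.524 rad (144.6°).
Interpolate at f = 3/8 with slerp weights a = sin((1−f)δ)/sin δ ≈ 1.728, b = sin(fδ)/sin δ ≈ 1.402.
p = a·p₁ + b·p₂ ≈ (0.614, -0.022, 0.789); φ = arcsin(p_z) ≈ 52.06°, λ = atan2(p_y, p_x) ≈ -2.08°.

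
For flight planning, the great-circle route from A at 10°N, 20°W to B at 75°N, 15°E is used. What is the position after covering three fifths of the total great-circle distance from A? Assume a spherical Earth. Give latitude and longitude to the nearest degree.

Convert each endpoint to a unit vector on the sphere (x = cos φ cos λ, y = cos φ sin λ, z = sin φ).
The central angle between the endpoints is δ = arccos(p₁·p₂) ≈ 1.185 rad (67.9°).
Interpolate at f = 3/5 with slerp weights a = sin((1−f)δ)/sin δ ≈ 0.493, b = sin(fδ)/sin δ ≈ 0.704.
p = a·p₁ + b·p₂ ≈ (0.632, -0.119, 0.766); φ = arcsin(p_z) ≈ 49.98°, λ = atan2(p_y, p_x) ≈ -10.64°.

≈ 50°N, 11°W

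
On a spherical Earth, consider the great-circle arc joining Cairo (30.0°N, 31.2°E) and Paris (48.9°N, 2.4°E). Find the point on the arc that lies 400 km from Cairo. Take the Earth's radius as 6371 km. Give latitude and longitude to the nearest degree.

≈ 33°N, 28°E

Write both endpoints as unit vectors p₁, p₂ with components (cos φ cos λ, cos φ sin λ, sin φ).
The central angle between the endpoints is δ = arccos(p₁·p₂) ≈ 0.504 rad (28.9°). The total great-circle distance is δ·R ≈ 0.504 × 6371 ≈ 3211 km, so the target fraction is f = 400/3211 ≈ 0.125.
Interpolate at f ≈ 0.125 with slerp weights a = sin((1−f)δ)/sin δ ≈ 0.884, b = sin(fδ)/sin δ ≈ 0.130.
p = a·p₁ + b·p₂ ≈ (0.740, 0.400, 0.540); φ = arcsin(p_z) ≈ 32.69°, λ = atan2(p_y, p_x) ≈ 28.40°.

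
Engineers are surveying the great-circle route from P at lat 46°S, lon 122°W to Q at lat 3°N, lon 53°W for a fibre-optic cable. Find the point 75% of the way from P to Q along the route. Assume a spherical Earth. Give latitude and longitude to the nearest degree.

Convert each endpoint to a unit vector on the sphere (x = cos φ cos λ, y = cos φ sin λ, z = sin φ).
The central angle between the endpoints is δ = arccos(p₁·p₂) ≈ 1.358 rad (77.8°).
Interpolate at f = 0.75 with slerp weights a = sin((1−f)δ)/sin δ ≈ 0.341, b = sin(fδ)/sin δ ≈ 0.871.
p = a·p₁ + b·p₂ ≈ (0.398, -0.895, -0.200); φ = arcsin(p_z) ≈ -11.51°, λ = atan2(p_y, p_x) ≈ -66.03°.

≈ lat 12°S, lon 66°W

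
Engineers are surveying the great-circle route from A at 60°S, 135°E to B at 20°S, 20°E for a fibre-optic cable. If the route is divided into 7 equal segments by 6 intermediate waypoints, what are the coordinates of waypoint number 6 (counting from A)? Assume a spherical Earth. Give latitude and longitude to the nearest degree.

≈ 31°S, 26°E

The haversine formula gives a central angle δ ≈ 1.473 rad (84.4°) between the endpoints.
Interpolate at f = 6/7 with slerp weights a = sin((1−f)δ)/sin δ ≈ 0.210, b = sin(fδ)/sin δ ≈ 0.957.
p = a·p₁ + b·p₂ ≈ (0.771, 0.382, -0.509); φ = arcsin(p_z) ≈ -30.61°, λ = atan2(p_y, p_x) ≈ 26.34°.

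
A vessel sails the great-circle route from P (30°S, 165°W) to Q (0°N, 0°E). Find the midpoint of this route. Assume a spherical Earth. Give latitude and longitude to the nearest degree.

Write both endpoints as unit vectors p₁, p₂ with components (cos φ cos λ, cos φ sin λ, sin φ).
The central angle between the endpoints is δ = arccos(p₁·p₂) ≈ 2.562 rad (146.8°).
Interpolate at f = 1/2 with slerp weights a = sin((1−f)δ)/sin δ ≈ 1.749, b = sin(fδ)/sin δ ≈ 1.749.
p = a·p₁ + b·p₂ ≈ (0.286, -0.392, -0.874); φ = arcsin(p_z) ≈ -60.98°, λ = atan2(p_y, p_x) ≈ -53.89°.

≈ (61°S, 54°W)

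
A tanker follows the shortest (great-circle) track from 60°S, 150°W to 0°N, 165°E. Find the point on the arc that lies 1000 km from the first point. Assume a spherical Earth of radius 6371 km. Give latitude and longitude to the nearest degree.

From cos δ = sin φ₁ sin φ₂ + cos φ₁ cos φ₂ cos Δλ, the central angle is δ ≈ 1.209 rad (69.3°). The total great-circle distance is δ·R ≈ 1.209 × 6371 ≈ 7705 km, so the target fraction is f = 1000/7705 ≈ 0.130.
Interpolate at f ≈ 0.130 with slerp weights a = sin((1−f)δ)/sin δ ≈ 0.929, b = sin(fδ)/sin δ ≈ 0.167.
p = a·p₁ + b·p₂ ≈ (-0.564, -0.189, -0.804); φ = arcsin(p_z) ≈ -53.53°, λ = atan2(p_y, p_x) ≈ -161.47°.

≈ 54°S, 161°W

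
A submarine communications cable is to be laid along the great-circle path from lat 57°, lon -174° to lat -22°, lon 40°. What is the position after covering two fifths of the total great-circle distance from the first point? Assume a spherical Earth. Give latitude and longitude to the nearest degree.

≈ lat 50°, lon 84°

Write both endpoints as unit vectors p₁, p₂ with components (cos φ cos λ, cos φ sin λ, sin φ).
The central angle between the endpoints is δ = arccos(p₁·p₂) ≈ 2.393 rad (137.1°).
Interpolate at f = 2/5 with slerp weights a = sin((1−f)δ)/sin δ ≈ 1.456, b = sin(fδ)/sin δ ≈ 1.202.
p = a·p₁ + b·p₂ ≈ (0.065, 0.633, 0.771); φ = arcsin(p_z) ≈ 50.46°, λ = atan2(p_y, p_x) ≈ 84.17°.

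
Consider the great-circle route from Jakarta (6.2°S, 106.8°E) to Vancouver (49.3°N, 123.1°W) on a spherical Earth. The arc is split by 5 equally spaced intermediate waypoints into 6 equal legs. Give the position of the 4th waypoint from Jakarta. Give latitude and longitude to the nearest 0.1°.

Convert each endpoint to a unit vector on the sphere (x = cos φ cos λ, y = cos φ sin λ, z = sin φ).
The central angle between the endpoints is δ = arccos(p₁·p₂) ≈ 2.094 rad (120.0°).
Interpolate at f = 4/6 with slerp weights a = sin((1−f)δ)/sin δ ≈ 0.742, b = sin(fδ)/sin δ ≈ 1.137.
p = a·p₁ + b·p₂ ≈ (-0.618, 0.085, 0.782); φ = arcsin(p_z) ≈ 51.41°, λ = atan2(p_y, p_x) ≈ 172.16°.

≈ 51.4°N, 172.2°E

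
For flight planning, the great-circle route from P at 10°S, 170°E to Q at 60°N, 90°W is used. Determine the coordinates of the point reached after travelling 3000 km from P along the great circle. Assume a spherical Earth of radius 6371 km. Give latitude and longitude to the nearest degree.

Write both endpoints as unit vectors p₁, p₂ with components (cos φ cos λ, cos φ sin λ, sin φ).
The central angle between the endpoints is δ = arccos(p₁·p₂) ≈ 1.809 rad (103.6°). The total great-circle distance is δ·R ≈ 1.809 × 6371 ≈ 11525 km, so the target fraction is f = 3000/11525 ≈ 0.260.
Interpolate at f ≈ 0.260 with slerp weights a = sin((1−f)δ)/sin δ ≈ 1.001, b = sin(fδ)/sin δ ≈ 0.467.
p = a·p₁ + b·p₂ ≈ (-0.971, -0.062, 0.230); φ = arcsin(p_z) ≈ 13.32°, λ = atan2(p_y, p_x) ≈ -176.34°.

≈ 13°N, 176°W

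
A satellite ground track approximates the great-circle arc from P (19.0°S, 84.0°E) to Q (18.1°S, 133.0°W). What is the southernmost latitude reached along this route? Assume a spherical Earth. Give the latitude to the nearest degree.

The great circle lies in the plane with unit normal n̂ = (p₁ × p₂)/|p₁ × p₂|.
Here n̂_z ≈ +0.687; the vertex latitude is φ_max = arccos|n̂_z| ≈ 46.6°.
Check via Clairaut: cos φ_max = |cos φ₁| · sin C = cos(19.0°)·sin(133.4°) ≈ 0.687, again giving ≈ 46.6°.

≈ 47°S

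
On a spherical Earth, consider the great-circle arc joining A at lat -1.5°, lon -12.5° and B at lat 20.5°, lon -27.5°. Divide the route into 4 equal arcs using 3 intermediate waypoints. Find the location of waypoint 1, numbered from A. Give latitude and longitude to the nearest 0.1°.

≈ lat 4.0°, lon -16.1°

Write both endpoints as unit vectors p₁, p₂ with components (cos φ cos λ, cos φ sin λ, sin φ).
The central angle between the endpoints is δ = arccos(p₁·p₂) ≈ 0.462 rad (26.5°).
Interpolate at f = 1/4 with slerp weights a = sin((1−f)δ)/sin δ ≈ 0.762, b = sin(fδ)/sin δ ≈ 0.259.
p = a·p₁ + b·p₂ ≈ (0.958, -0.277, 0.071); φ = arcsin(p_z) ≈ 4.05°, λ = atan2(p_y, p_x) ≈ -16.10°.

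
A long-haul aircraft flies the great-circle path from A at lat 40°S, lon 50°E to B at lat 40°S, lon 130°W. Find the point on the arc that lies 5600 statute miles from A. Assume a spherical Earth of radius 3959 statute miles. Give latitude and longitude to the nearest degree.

≈ lat 59°S, lon 130°W

Write both endpoints as unit vectors p₁, p₂ with components (cos φ cos λ, cos φ sin λ, sin φ).
The central angle between the endpoints is δ = arccos(p₁·p₂) ≈ 1.745 rad (100.0°). The total great-circle distance is δ·R ≈ 1.745 × 3959 ≈ 6910 mi, so the target fraction is f = 5600/6910 ≈ 0.810.
Interpolate at f ≈ 0.810 with slerp weights a = sin((1−f)δ)/sin δ ≈ 0.330, b = sin(fδ)/sin δ ≈ 1.003.
p = a·p₁ + b·p₂ ≈ (-0.331, -0.395, -0.857); φ = arcsin(p_z) ≈ -58.96°, λ = atan2(p_y, p_x) ≈ -130.00°.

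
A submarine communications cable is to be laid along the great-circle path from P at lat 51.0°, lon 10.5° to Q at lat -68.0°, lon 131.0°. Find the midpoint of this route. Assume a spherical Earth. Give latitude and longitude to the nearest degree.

Convert each endpoint to a unit vector on the sphere (x = cos φ cos λ, y = cos φ sin λ, z = sin φ).
The central angle between the endpoints is δ = arccos(p₁·p₂) ≈ 2.568 rad (147.2°).
Interpolate at f = 1/2 with slerp weights a = sin((1−f)δ)/sin δ ≈ 1.769, b = sin(fδ)/sin δ ≈ 1.769.
p = a·p₁ + b·p₂ ≈ (0.660, 0.703, -0.265); φ = arcsin(p_z) ≈ -15.39°, λ = atan2(p_y, p_x) ≈ 46.81°.

≈ lat -15°, lon 47°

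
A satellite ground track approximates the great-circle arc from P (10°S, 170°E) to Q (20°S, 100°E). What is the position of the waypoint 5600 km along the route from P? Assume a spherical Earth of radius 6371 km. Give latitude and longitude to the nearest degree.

The haversine formula gives a central angle δ ≈ 1.185 rad (67.9°) between the endpoints. The total great-circle distance is δ·R ≈ 1.185 × 6371 ≈ 7552 km, so the target fraction is f = 5600/7552 ≈ 0.741.
Interpolate at f ≈ 0.741 with slerp weights a = sin((1−f)δ)/sin δ ≈ 0.326, b = sin(fδ)/sin δ ≈ 0.831.
p = a·p₁ + b·p₂ ≈ (-0.451, 0.825, -0.341); φ = arcsin(p_z) ≈ -19.92°, λ = atan2(p_y, p_x) ≈ 118.69°.

≈ (20°S, 119°E)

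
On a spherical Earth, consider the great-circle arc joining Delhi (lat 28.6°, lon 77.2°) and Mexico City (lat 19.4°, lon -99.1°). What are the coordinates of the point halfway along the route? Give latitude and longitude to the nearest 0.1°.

≈ lat 83.8°, lon -58.9°

The haversine formula gives a central angle δ ≈ 2.302 rad (131.9°) between the endpoints.
Interpolate at f = 1/2 with slerp weights a = sin((1−f)δ)/sin δ ≈ 1.226, b = sin(fδ)/sin δ ≈ 1.226.
p = a·p₁ + b·p₂ ≈ (0.056, -0.092, 0.994); φ = arcsin(p_z) ≈ 83.82°, λ = atan2(p_y, p_x) ≈ -58.91°.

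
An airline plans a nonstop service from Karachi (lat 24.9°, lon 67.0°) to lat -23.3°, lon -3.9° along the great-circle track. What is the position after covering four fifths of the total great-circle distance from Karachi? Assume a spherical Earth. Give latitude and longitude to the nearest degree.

≈ lat -14°, lon 11°

From cos δ = sin φ₁ sin φ₂ + cos φ₁ cos φ₂ cos Δλ, the central angle is δ ≈ 1.465 rad (83.9°).
Interpolate at f = 4/5 with slerp weights a = sin((1−f)δ)/sin δ ≈ 0.290, b = sin(fδ)/sin δ ≈ 0.927.
p = a·p₁ + b·p₂ ≈ (0.952, 0.185, -0.244); φ = arcsin(p_z) ≈ -14.14°, λ = atan2(p_y, p_x) ≈ 10.97°.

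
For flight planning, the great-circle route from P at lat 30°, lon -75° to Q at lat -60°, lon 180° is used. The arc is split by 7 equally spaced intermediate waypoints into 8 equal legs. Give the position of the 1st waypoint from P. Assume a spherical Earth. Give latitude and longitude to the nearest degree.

From cos δ = sin φ₁ sin φ₂ + cos φ₁ cos φ₂ cos Δλ, the central angle is δ ≈ 2.147 rad (123.0°).
Interpolate at f = 1/8 with slerp weights a = sin((1−f)δ)/sin δ ≈ 1.137, b = sin(fδ)/sin δ ≈ 0.316.
p = a·p₁ + b·p₂ ≈ (0.097, -0.951, 0.294); φ = arcsin(p_z) ≈ 17.12°, λ = atan2(p_y, p_x) ≈ -84.20°.

≈ lat 17°, lon -84°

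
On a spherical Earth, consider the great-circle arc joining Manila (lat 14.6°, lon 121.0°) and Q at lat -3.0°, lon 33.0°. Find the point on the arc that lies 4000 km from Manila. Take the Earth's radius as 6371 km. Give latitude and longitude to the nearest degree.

Write both endpoints as unit vectors p₁, p₂ with components (cos φ cos λ, cos φ sin λ, sin φ).
The central angle between the endpoints is δ = arccos(p₁·p₂) ≈ 1.550 rad (88.8°). The total great-circle distance is δ·R ≈ 1.550 × 6371 ≈ 9877 km, so the target fraction is f = 4000/9877 ≈ 0.405.
Interpolate at f ≈ 0.405 with slerp weights a = sin((1−f)δ)/sin δ ≈ 0.797, b = sin(fδ)/sin δ ≈ 0.588.
p = a·p₁ + b·p₂ ≈ (0.095, 0.981, 0.170); φ = arcsin(p_z) ≈ 9.80°, λ = atan2(p_y, p_x) ≈ 84.48°.

≈ lat 10°, lon 84°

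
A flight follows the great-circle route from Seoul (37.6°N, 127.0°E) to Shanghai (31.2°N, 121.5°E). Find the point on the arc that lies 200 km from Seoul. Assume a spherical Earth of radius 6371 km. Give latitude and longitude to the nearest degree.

Convert each endpoint to a unit vector on the sphere (x = cos φ cos λ, y = cos φ sin λ, z = sin φ).
The central angle between the endpoints is δ = arccos(p₁·p₂) ≈ 0.137 rad (7.8°). The total great-circle distance is δ·R ≈ 0.137 × 6371 ≈ 872 km, so the target fraction is f = 200/872 ≈ 0.229.
Interpolate at f ≈ 0.229 with slerp weights a = sin((1−f)δ)/sin δ ≈ 0.772, b = sin(fδ)/sin δ ≈ 0.230.
p = a·p₁ + b·p₂ ≈ (-0.471, 0.656, 0.590); φ = arcsin(p_z) ≈ 36.15°, λ = atan2(p_y, p_x) ≈ 125.66°.

≈ 36°N, 126°E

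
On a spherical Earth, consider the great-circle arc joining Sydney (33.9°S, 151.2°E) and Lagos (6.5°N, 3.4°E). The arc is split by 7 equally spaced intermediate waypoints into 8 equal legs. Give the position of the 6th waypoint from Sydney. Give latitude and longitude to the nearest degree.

≈ 19°S, 28°E

Write both endpoints as unit vectors p₁, p₂ with components (cos φ cos λ, cos φ sin λ, sin φ).
The central angle between the endpoints is δ = arccos(p₁·p₂) ≈ 2.436 rad (139.6°).
Interpolate at f = 6/8 with slerp weights a = sin((1−f)δ)/sin δ ≈ 0.882, b = sin(fδ)/sin δ ≈ 1.491.
p = a·p₁ + b·p₂ ≈ (0.838, 0.440, -0.323); φ = arcsin(p_z) ≈ -18.84°, λ = atan2(p_y, p_x) ≈ 27.73°.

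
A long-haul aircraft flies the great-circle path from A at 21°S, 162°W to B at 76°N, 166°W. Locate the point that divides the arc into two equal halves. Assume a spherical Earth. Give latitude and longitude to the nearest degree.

Convert each endpoint to a unit vector on the sphere (x = cos φ cos λ, y = cos φ sin λ, z = sin φ).
The central angle between the endpoints is δ = arccos(p₁·p₂) ≈ 1.694 rad (97.0°).
Interpolate at f = 1/2 with slerp weights a = sin((1−f)δ)/sin δ ≈ 0.755, b = sin(fδ)/sin δ ≈ 0.755.
p = a·p₁ + b·p₂ ≈ (-0.847, -0.262, 0.462); φ = arcsin(p_z) ≈ 27.51°, λ = atan2(p_y, p_x) ≈ -162.82°.

≈ 28°N, 163°W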